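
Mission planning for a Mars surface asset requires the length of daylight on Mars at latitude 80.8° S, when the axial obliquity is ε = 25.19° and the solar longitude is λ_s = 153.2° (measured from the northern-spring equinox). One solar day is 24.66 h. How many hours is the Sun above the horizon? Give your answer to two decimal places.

Solar declination: sin δ = sin ε · sin λ_s = sin 25.19° × sin 153.2° = 0.19190, so δ = +11.064°.
cos H₀ = −tan φ · tan δ = 1.2073 ≥ 1, so the Sun never rises (polar night) and H₀ = 0.
Daylight = 2H₀/(2π) × 24.66 h = (0.0000/π) × 24.66 = 0.00 h.

0.00 h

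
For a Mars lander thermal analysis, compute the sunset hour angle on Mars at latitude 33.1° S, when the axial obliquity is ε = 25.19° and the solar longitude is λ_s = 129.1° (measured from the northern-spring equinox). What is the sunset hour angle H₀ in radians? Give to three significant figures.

H₀ = 1.34 rad

Solar declination: sin δ = sin ε · sin λ_s = sin 25.19° × sin 129.1° = 0.33030, so δ = +19.287°.
cos H₀ = −tan φ · tan δ = −tan(-33.1°) × tan(+19.287°) = 0.2281, so H₀ = 1.3406 rad = 76.81°.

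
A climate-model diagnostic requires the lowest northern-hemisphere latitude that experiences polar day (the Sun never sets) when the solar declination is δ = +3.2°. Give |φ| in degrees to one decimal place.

Polar day requires cos H₀ = −tan φ tan δ ≤ −1, i.e. tan φ tan δ ≥ 1.
The boundary is |tan φ| · |tan δ| = 1, so |φ| = 90° − |δ| = 90° − 3.2° = 86.8° in the northern hemisphere.

|φ| = 86.8°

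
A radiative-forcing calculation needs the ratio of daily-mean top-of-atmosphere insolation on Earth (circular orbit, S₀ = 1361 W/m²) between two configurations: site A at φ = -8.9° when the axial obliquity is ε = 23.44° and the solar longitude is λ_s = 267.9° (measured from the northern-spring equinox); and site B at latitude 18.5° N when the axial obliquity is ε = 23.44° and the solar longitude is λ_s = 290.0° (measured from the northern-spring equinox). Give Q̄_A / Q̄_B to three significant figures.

— Configuration A (φ=-8.9°):
Solar declination: sin δ = sin ε · sin λ_s = sin 23.44° × sin 267.9° = -0.39752, so δ = -23.423°.
cos H₀ = −tan(-8.9°) tan(-23.423°) = -0.0678, H₀ = 1.6387 rad.
Bracket: H₀ sin φ sin δ + cos φ cos δ sin H₀ = 1.6387×-0.15471×-0.39752 + 0.98796×0.91759×0.99770 = 0.100781 + 0.904457 = 1.005238.
Q̄ = (S₀/π) × [bracket] = (1361/π) × 1.005238 = 435.49 W/m².
— Configuration B (φ=+18.5°):
Solar declination: sin δ = sin ε · sin λ_s = sin 23.44° × sin 290.0° = -0.37380, so δ = -21.950°.
cos H₀ = −tan(+18.5°) tan(-21.950°) = 0.1348, H₀ = 1.4355 rad.
Bracket: H₀ sin φ sin δ + cos φ cos δ sin H₀ = 1.4355×0.31730×-0.37380 + 0.94832×0.92751×0.99087 = -0.170260 + 0.871546 = 0.701286.
Q̄ = (S₀/π) × [bracket] = (1361/π) × 0.701286 = 303.81 W/m².
Ratio Q̄_A / Q̄_B = 435.49 / 303.81 = 1.433.

Q̄_A / Q̄_B ≈ 1.43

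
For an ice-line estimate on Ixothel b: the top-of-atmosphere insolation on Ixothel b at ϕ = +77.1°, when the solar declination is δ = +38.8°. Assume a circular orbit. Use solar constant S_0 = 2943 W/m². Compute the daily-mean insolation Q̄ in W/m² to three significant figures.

Q̄ ≈ 1.80e+03 W/m²

cos h₀ = −tan(+77.1°) tan(+38.800°) = -3.5105 ≤ −1 ⇒ polar day, h₀ = π.
Bracket: h₀ sin ϕ sin δ + cos ϕ cos δ sin h₀ = 3.1416×0.97476×0.62660 + 0.22325×0.77934×0.00000 = 1.918841 + 0.000000 = 1.918841.
Q̄ = (S_0/π) × [bracket] = (2943/π) × 1.918841 = 1798 W/m².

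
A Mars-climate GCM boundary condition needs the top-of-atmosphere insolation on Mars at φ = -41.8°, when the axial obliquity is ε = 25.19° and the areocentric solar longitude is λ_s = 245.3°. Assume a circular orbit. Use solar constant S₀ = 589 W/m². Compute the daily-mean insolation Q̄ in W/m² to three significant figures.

Q̄ ≈ 214 W/m²

sin δ = sin 25.19° × sin 245.3° = -0.38668, so δ = -22.748°.
cos H₀ = −tan(-41.8°) tan(-22.748°) = -0.3749, H₀ = 1.9551 rad.
Bracket: H₀ sin φ sin δ + cos φ cos δ sin H₀ = 1.9551×-0.66653×-0.38668 + 0.74548×0.92221×0.92707 = 0.503895 + 0.637351 = 1.141246.
Q̄ = (S₀/π) × [bracket] = (589/π) × 1.141246 = 214.0 W/m².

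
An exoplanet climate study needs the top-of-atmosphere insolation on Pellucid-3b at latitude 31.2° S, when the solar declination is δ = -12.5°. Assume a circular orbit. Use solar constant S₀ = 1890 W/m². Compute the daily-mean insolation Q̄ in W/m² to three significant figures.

Q̄ ≈ 613 W/m²

cos H₀ = −tan(-31.2°) tan(-12.500°) = -0.1343, H₀ = 1.7055 rad.
Bracket: H₀ sin φ sin δ + cos φ cos δ sin H₀ = 1.7055×-0.51803×-0.21644 + 0.85536×0.97630×0.99095 = 0.191225 + 0.827530 = 1.018755.
Q̄ = (S₀/π) × [bracket] = (1890/π) × 1.018755 = 612.9 W/m².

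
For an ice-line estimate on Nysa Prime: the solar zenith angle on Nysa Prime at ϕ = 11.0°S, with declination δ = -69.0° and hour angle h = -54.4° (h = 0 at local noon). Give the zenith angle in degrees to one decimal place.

θ_z = 67.5°

cos θ_z = sin ϕ sin δ + cos ϕ cos δ cos h = 0.178136 + 0.204781 = 0.382917.
θ_z = arccos(0.382917) = 67.5°.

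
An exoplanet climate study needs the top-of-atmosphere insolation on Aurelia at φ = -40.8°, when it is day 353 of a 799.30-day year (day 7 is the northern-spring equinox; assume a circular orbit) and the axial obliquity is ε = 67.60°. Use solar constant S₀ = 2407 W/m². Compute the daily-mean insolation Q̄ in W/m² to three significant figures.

Solar longitude: λ_s = 360° × (353 − 7)/799.30 = 155.836°.
sin δ = sin 67.60° × sin 155.836° = 0.37846, so δ = +22.238°.
cos H₀ = −tan(-40.8°) tan(+22.238°) = 0.3529, H₀ = 1.2101 rad.
Bracket: H₀ sin φ sin δ + cos φ cos δ sin H₀ = 1.2101×-0.65342×0.37846 + 0.75700×0.92562×0.93565 = -0.299250 + 0.655605 = 0.356355.
Q̄ = (S₀/π) × [bracket] = (2407/π) × 0.356355 = 273.0 W/m².

Q̄ ≈ 273 W/m²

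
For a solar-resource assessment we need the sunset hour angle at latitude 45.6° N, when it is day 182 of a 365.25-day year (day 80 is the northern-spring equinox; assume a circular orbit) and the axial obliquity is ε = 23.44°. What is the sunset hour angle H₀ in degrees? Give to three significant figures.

H₀ = 116°

Solar longitude: λ_s = 360° × (182 − 80)/365.25 = 100.534°.
sin δ = sin 23.44° × sin 100.534° = 0.39108, so δ = +23.022°.
cos H₀ = −tan φ · tan δ = −tan(+45.6°) × tan(+23.022°) = -0.4339, so H₀ = 2.0196 rad = 115.72°.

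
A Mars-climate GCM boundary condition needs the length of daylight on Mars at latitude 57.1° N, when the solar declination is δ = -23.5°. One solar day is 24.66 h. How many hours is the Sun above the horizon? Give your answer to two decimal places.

6.54 h

cos H₀ = −tan φ · tan δ = −tan(+57.1°) × tan(-23.500°) = 0.6721, so H₀ = 0.8337 rad = 47.77°.
Daylight = 2H₀/(2π) × 24.66 h = (0.8337/π) × 24.66 = 6.54 h.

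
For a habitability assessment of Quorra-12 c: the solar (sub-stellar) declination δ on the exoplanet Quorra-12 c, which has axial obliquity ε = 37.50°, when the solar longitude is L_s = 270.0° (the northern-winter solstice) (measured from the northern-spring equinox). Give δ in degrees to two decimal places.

δ = -37.50°

sin δ = sin ε · sin L_s = sin 37.50° × sin 270.0° = -0.608761.
δ = arcsin(-0.608761) = -37.50°.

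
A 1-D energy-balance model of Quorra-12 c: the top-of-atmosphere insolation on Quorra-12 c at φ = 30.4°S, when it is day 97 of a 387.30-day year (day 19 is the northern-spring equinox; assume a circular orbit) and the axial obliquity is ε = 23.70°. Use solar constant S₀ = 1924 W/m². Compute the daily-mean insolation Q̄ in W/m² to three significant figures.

Solar longitude: λ_s = 360° × (97 − 19)/387.30 = 72.502°.
sin δ = sin 23.70° × sin 72.502° = 0.38335, so δ = +22.541°.
cos H₀ = −tan(-30.4°) tan(+22.541°) = 0.2435, H₀ = 1.3248 rad.
Bracket: H₀ sin φ sin δ + cos φ cos δ sin H₀ = 1.3248×-0.50603×0.38335 + 0.86251×0.92360×0.96990 = -0.256993 + 0.772636 = 0.515643.
Q̄ = (S₀/π) × [bracket] = (1924/π) × 0.515643 = 315.8 W/m².

Q̄ ≈ 316 W/m²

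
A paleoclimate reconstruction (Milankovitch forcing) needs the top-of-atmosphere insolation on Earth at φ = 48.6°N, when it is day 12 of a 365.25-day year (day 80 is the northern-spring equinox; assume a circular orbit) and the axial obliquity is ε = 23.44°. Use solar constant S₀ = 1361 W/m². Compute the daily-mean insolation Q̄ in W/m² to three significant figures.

Q̄ ≈ 107 W/m²

Solar longitude: λ_s = 360° × (12 − 80)/365.25 = -67.023°, i.e. -67.023° + 360° = 292.977°.
sin δ = sin 23.44° × sin 292.977° = -0.36623, so δ = -21.483°.
cos H₀ = −tan(+48.6°) tan(-21.483°) = 0.4464, H₀ = 1.1080 rad.
Bracket: H₀ sin φ sin δ + cos φ cos δ sin H₀ = 1.1080×0.75011×-0.36623 + 0.66131×0.93053×0.89482 = -0.304382 + 0.550644 = 0.246262.
Q̄ = (S₀/π) × [bracket] = (1361/π) × 0.246262 = 106.7 W/m².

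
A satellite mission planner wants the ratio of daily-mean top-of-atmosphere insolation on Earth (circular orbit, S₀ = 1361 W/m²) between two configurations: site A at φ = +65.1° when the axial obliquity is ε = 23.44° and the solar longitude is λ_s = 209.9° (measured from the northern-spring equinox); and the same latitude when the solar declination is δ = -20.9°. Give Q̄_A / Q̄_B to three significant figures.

Q̄_A / Q̄_B ≈ 6.08

— Configuration A (φ=+65.1°):
Solar declination: sin δ = sin ε · sin λ_s = sin 23.44° × sin 209.9° = -0.19829, so δ = -11.437°.
cos H₀ = −tan(+65.1°) tan(-11.437°) = 0.4358, H₀ = 1.1198 rad.
Bracket: H₀ sin φ sin δ + cos φ cos δ sin H₀ = 1.1198×0.90704×-0.19829 + 0.42104×0.98014×0.90002 = -0.201404 + 0.371419 = 0.170015.
Q̄ = (S₀/π) × [bracket] = (1361/π) × 0.170015 = 73.654 W/m².
— Configuration B (φ=+65.1°):
cos H₀ = −tan(+65.1°) tan(-20.900°) = 0.8227, H₀ = 0.6047 rad.
Bracket: H₀ sin φ sin δ + cos φ cos δ sin H₀ = 0.6047×0.90704×-0.35674 + 0.42104×0.93420×0.56854 = -0.195667 + 0.223627 = 0.027960.
Q̄ = (S₀/π) × [bracket] = (1361/π) × 0.027960 = 12.113 W/m².
Ratio Q̄_A / Q̄_B = 73.654 / 12.113 = 6.081.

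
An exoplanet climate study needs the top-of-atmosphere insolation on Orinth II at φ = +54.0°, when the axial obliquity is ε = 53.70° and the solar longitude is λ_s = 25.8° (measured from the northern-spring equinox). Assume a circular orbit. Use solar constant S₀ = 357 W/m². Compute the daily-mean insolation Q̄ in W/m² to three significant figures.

Q̄ ≈ 122 W/m²

Solar declination: sin δ = sin ε · sin λ_s = sin 53.70° × sin 25.8° = 0.35077, so δ = +20.534°.
cos H₀ = −tan(+54.0°) tan(+20.534°) = -0.5155, H₀ = 2.1124 rad.
Bracket: H₀ sin φ sin δ + cos φ cos δ sin H₀ = 2.1124×0.80902×0.35077 + 0.58779×0.93646×0.85686 = 0.599457 + 0.471652 = 1.071109.
Q̄ = (S₀/π) × [bracket] = (357/π) × 1.071109 = 121.7 W/m².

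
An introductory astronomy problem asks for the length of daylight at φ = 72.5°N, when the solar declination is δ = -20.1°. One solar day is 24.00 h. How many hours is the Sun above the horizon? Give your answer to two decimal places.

cos H₀ = −tan φ · tan δ = 1.1606 ≥ 1, so the Sun never rises (polar night) and H₀ = 0.
Daylight = 2H₀/(2π) × 24.00 h = (0.0000/π) × 24.00 = 0.00 h.

0.00 h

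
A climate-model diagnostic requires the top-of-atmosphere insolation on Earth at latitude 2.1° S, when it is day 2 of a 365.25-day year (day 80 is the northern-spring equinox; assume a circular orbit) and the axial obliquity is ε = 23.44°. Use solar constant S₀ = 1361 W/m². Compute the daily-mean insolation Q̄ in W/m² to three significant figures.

Q̄ ≈ 409 W/m²

Solar longitude: λ_s = 360° × (2 − 80)/365.25 = -76.879°, i.e. -76.879° + 360° = 283.121°.
sin δ = sin 23.44° × sin 283.121° = -0.38740, so δ = -22.793°.
cos H₀ = −tan(-2.1°) tan(-22.793°) = -0.0154, H₀ = 1.5862 rad.
Bracket: H₀ sin φ sin δ + cos φ cos δ sin H₀ = 1.5862×-0.03664×-0.38740 + 0.99933×0.92191×0.99988 = 0.022515 + 0.921182 = 0.943697.
Q̄ = (S₀/π) × [bracket] = (1361/π) × 0.943697 = 408.8 W/m².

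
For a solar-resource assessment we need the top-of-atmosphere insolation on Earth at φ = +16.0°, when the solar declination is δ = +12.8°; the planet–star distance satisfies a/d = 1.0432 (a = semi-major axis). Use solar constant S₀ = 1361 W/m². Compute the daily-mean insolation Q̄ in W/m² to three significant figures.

Q̄ ≈ 488 W/m²

cos H₀ = −tan(+16.0°) tan(+12.800°) = -0.0651, H₀ = 1.6360 rad.
Bracket: H₀ sin φ sin δ + cos φ cos δ sin H₀ = 1.6360×0.27564×0.22155 + 0.96126×0.97515×0.99788 = 0.099907 + 0.935385 = 1.035292.
Inverse-square distance factor (a/d)² = 1.0432² = 1.088266.
Q̄ = (S₀/π) × 1.088266 × [bracket] = (1361/π) × 1.088266 × 1.035292 = 488.1 W/m².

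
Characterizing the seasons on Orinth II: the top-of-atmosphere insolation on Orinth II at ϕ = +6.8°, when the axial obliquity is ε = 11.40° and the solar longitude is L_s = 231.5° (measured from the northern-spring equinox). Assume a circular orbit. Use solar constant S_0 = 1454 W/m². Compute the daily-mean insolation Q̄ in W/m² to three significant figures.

Solar declination: sin δ = sin ε · sin L_s = sin 11.40° × sin 231.5° = -0.15469, so δ = -8.899°.
cos h₀ = −tan(+6.8°) tan(-8.899°) = 0.0187, h₀ = 1.5521 rad.
Bracket: h₀ sin ϕ sin δ + cos ϕ cos δ sin h₀ = 1.5521×0.11840×-0.15469 + 0.99297×0.98796×0.99983 = -0.028427 + 0.980848 = 0.952421.
Q̄ = (S_0/π) × [bracket] = (1454/π) × 0.952421 = 440.8 W/m².

Q̄ ≈ 441 W/m²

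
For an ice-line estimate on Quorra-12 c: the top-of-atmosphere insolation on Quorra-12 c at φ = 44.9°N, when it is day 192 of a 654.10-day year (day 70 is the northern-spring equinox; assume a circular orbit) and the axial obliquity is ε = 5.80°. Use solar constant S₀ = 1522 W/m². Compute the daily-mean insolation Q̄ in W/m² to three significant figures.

Q̄ ≈ 393 W/m²

Solar longitude: λ_s = 360° × (192 − 70)/654.10 = 67.146°.
sin δ = sin 5.80° × sin 67.146° = 0.09312, so δ = +5.343°.
cos H₀ = −tan(+44.9°) tan(+5.343°) = -0.0932, H₀ = 1.6641 rad.
Bracket: H₀ sin φ sin δ + cos φ cos δ sin H₀ = 1.6641×0.70587×0.09312 + 0.70834×0.99565×0.99565 = 0.109382 + 0.702191 = 0.811573.
Q̄ = (S₀/π) × [bracket] = (1522/π) × 0.811573 = 393.2 W/m².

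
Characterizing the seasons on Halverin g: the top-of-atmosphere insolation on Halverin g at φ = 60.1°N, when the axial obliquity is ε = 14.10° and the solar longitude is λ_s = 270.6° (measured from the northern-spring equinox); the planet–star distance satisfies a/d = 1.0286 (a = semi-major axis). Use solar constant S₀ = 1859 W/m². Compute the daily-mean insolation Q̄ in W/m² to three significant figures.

Solar declination: sin δ = sin ε · sin λ_s = sin 14.10° × sin 270.6° = -0.24360, so δ = -14.099°.
cos H₀ = −tan(+60.1°) tan(-14.099°) = 0.4368, H₀ = 1.1188 rad.
Bracket: H₀ sin φ sin δ + cos φ cos δ sin H₀ = 1.1188×0.86690×-0.24360 + 0.49849×0.96988×0.89956 = -0.236265 + 0.434915 = 0.198650.
Inverse-square distance factor (a/d)² = 1.0286² = 1.058018.
Q̄ = (S₀/π) × 1.058018 × [bracket] = (1859/π) × 1.058018 × 0.198650 = 124.4 W/m².

Q̄ ≈ 124 W/m²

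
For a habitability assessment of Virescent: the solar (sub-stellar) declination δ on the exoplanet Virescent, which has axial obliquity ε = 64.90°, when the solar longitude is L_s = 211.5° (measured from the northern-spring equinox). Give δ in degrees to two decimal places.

δ = -28.24°

sin δ = sin ε · sin L_s = sin 64.90° × sin 211.5° = -0.473158.
δ = arcsin(-0.473158) = -28.24°.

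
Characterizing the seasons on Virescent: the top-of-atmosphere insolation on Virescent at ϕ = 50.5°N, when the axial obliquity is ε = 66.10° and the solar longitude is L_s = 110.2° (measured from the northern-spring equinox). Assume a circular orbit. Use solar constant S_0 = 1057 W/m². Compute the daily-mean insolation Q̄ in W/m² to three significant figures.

Solar declination: sin δ = sin ε · sin L_s = sin 66.10° × sin 110.2° = 0.85802, so δ = +59.095°.
cos h₀ = −tan(+50.5°) tan(+59.095°) = -2.0265 ≤ −1 ⇒ polar day, h₀ = π.
Bracket: h₀ sin ϕ sin δ + cos ϕ cos δ sin h₀ = 3.1416×0.77162×0.85802 + 0.63608×0.51361×0.00000 = 2.079945 + 0.000000 = 2.079945.
Q̄ = (S_0/π) × [bracket] = (1057/π) × 2.079945 = 699.8 W/m².

Q̄ ≈ 700 W/m²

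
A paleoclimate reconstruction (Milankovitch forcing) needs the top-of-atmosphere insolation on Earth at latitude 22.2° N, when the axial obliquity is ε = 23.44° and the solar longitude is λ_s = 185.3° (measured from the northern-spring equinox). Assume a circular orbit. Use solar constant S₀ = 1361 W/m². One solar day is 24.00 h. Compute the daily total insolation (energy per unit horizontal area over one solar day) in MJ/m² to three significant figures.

33.8 MJ/m²

Solar declination: sin δ = sin ε · sin λ_s = sin 23.44° × sin 185.3° = -0.03674, so δ = -2.106°.
cos H₀ = −tan(+22.2°) tan(-2.106°) = 0.0150, H₀ = 1.5558 rad.
Bracket: H₀ sin φ sin δ + cos φ cos δ sin H₀ = 1.5558×0.37784×-0.03674 + 0.92587×0.99932×0.99989 = -0.021597 + 0.925139 = 0.903542.
Q̄ = (S₀/π) × [bracket] = (1361/π) × 0.903542 = 391.43 W/m².
Daily total = Q̄ × 24.00 h × 3600 s/h = 391.43 × 24.00 × 3600 / 10⁶ = 33.82 MJ/m².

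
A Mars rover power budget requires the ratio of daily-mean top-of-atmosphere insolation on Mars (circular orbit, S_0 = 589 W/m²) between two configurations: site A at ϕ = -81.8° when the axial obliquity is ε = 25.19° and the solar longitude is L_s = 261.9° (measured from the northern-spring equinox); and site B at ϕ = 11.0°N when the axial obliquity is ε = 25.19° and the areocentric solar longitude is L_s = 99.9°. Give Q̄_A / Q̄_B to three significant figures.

— Configuration A (ϕ=-81.8°):
Solar declination: sin δ = sin ε · sin L_s = sin 25.19° × sin 261.9° = -0.42138, so δ = -24.921°.
cos h₀ = −tan(-81.8°) tan(-24.921°) = -3.2244 ≤ −1 ⇒ polar day, h₀ = π.
Bracket: h₀ sin ϕ sin δ + cos ϕ cos δ sin h₀ = 3.1416×-0.98978×-0.42138 + 0.14263×0.90689×0.00000 = 1.310278 + 0.000000 = 1.310278.
Q̄ = (S_0/π) × [bracket] = (589/π) × 1.310278 = 245.66 W/m².
— Configuration B (ϕ=+11.0°):
sin δ = sin 25.19° × sin 99.9° = 0.41928, so δ = +24.789°.
cos h₀ = −tan(+11.0°) tan(+24.789°) = -0.0898, h₀ = 1.6607 rad.
Bracket: h₀ sin ϕ sin δ + cos ϕ cos δ sin h₀ = 1.6607×0.19081×0.41928 + 0.98163×0.90786×0.99596 = 0.132861 + 0.887582 = 1.020443.
Q̄ = (S_0/π) × [bracket] = (589/π) × 1.020443 = 191.32 W/m².
Ratio Q̄_A / Q̄_B = 245.66 / 191.32 = 1.284.

Q̄_A / Q̄_B ≈ 1.28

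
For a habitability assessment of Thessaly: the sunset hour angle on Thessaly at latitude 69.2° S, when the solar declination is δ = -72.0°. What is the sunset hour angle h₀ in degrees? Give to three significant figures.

h₀ = 180°

Sunrise equation: cos h₀ = −tan ϕ · tan δ = -8.1021 ≤ −1, so the host star never sets (polar day) and h₀ = π.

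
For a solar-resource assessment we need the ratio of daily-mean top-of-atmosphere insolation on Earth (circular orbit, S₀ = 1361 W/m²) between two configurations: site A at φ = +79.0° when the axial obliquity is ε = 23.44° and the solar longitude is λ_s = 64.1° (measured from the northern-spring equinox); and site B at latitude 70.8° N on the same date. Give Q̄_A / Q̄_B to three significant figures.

Q̄_A / Q̄_B ≈ 1.04

— Configuration A (φ=+79.0°):
Solar declination: sin δ = sin ε · sin λ_s = sin 23.44° × sin 64.1° = 0.35783, so δ = +20.967°.
cos H₀ = −tan(+79.0°) tan(+20.967°) = -1.9714 ≤ −1 ⇒ polar day, H₀ = π.
Bracket: H₀ sin φ sin δ + cos φ cos δ sin H₀ = 3.1416×0.98163×0.35783 + 0.19081×0.93379×0.00000 = 1.103508 + 0.000000 = 1.103508.
Q̄ = (S₀/π) × [bracket] = (1361/π) × 1.103508 = 478.06 W/m².
— Configuration B (φ=+70.8°):
cos H₀ = −tan(+70.8°) tan(+20.967°) = -1.1004 ≤ −1 ⇒ polar day, H₀ = π.
Bracket: H₀ sin φ sin δ + cos φ cos δ sin H₀ = 3.1416×0.94438×0.35783 + 0.32887×0.93379×0.00000 = 1.061633 + 0.000000 = 1.061633.
Q̄ = (S₀/π) × [bracket] = (1361/π) × 1.061633 = 459.92 W/m².
Ratio Q̄_A / Q̄_B = 478.06 / 459.92 = 1.039.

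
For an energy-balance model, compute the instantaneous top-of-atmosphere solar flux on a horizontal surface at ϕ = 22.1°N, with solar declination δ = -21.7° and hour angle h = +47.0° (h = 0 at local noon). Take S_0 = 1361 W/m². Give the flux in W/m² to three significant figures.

610 W/m²

cos θ_z = sin ϕ sin δ + cos ϕ cos δ cos h = -0.139108 + 0.587111 = 0.448003.
Flux = S_0 · cos θ_z = 1361 × 0.448003 = 609.7 W/m².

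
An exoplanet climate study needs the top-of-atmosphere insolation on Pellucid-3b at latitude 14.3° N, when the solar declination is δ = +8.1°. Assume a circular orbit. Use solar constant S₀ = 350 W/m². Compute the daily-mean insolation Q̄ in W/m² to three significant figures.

cos H₀ = −tan(+14.3°) tan(+8.100°) = -0.0363, H₀ = 1.6071 rad.
Bracket: H₀ sin φ sin δ + cos φ cos δ sin H₀ = 1.6071×0.24700×0.14090 + 0.96902×0.99002×0.99934 = 0.055931 + 0.958716 = 1.014647.
Q̄ = (S₀/π) × [bracket] = (350/π) × 1.014647 = 113.0 W/m².

Q̄ ≈ 113 W/m²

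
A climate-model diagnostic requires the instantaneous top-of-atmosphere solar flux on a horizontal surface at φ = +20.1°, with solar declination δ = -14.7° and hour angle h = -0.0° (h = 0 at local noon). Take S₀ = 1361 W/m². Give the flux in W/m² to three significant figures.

1.12e+03 W/m²

cos θ_z = sin φ sin δ + cos φ cos δ cos h = -0.087206 + 0.908356 = 0.821150.
Flux = S₀ · cos θ_z = 1361 × 0.821150 = 1118 W/m².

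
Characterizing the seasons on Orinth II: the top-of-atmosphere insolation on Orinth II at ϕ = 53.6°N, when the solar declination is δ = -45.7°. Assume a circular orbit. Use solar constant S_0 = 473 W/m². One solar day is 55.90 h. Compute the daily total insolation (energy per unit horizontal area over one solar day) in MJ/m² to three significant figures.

0.00 MJ/m²

cos h₀ = −tan(+53.6°) tan(-45.700°) = 1.3899 ≥ 1 ⇒ polar night, h₀ = 0 and Q̄ = 0.
Daily total = Q̄ × 55.90 h × 3600 s/h = 0.00 MJ/m².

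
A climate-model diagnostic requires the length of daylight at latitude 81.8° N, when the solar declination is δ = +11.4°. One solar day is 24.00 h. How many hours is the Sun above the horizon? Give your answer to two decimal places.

Sunrise equation: cos h₀ = −tan ϕ · tan δ = -1.3993 ≤ −1, so the Sun never sets (polar day) and h₀ = π.
Daylight = 2h₀/(2π) × 24.00 h = (3.1416/π) × 24.00 = 24.00 h.

24.00 h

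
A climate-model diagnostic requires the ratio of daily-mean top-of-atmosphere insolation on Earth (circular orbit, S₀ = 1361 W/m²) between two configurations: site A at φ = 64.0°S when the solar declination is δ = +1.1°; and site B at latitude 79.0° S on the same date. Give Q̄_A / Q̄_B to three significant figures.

Q̄_A / Q̄_B ≈ 2.54

— Configuration A (φ=-64.0°):
cos H₀ = −tan(-64.0°) tan(+1.100°) = 0.0394, H₀ = 1.5314 rad.
Bracket: H₀ sin φ sin δ + cos φ cos δ sin H₀ = 1.5314×-0.89879×0.01920 + 0.43837×0.99982×0.99922 = -0.026427 + 0.437949 = 0.411522.
Q̄ = (S₀/π) × [bracket] = (1361/π) × 0.411522 = 178.28 W/m².
— Configuration B (φ=-79.0°):
cos H₀ = −tan(-79.0°) tan(+1.100°) = 0.0988, H₀ = 1.4719 rad.
Bracket: H₀ sin φ sin δ + cos φ cos δ sin H₀ = 1.4719×-0.98163×0.01920 + 0.19081×0.99982×0.99511 = -0.027741 + 0.189843 = 0.162102.
Q̄ = (S₀/π) × [bracket] = (1361/π) × 0.162102 = 70.226 W/m².
Ratio Q̄_A / Q̄_B = 178.28 / 70.226 = 2.539.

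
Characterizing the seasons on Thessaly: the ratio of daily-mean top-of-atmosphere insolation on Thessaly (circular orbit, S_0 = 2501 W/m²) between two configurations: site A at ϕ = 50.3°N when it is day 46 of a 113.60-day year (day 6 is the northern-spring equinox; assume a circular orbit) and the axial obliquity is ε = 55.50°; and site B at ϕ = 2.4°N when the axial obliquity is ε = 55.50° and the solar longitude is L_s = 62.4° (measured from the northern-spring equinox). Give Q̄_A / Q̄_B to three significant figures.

Q̄_A / Q̄_B ≈ 2.18

— Configuration A (ϕ=+50.3°):
Solar longitude: L_s = 360° × (46 − 6)/113.60 = 126.761°.
sin δ = sin 55.50° × sin 126.761° = 0.66024, so δ = +41.318°.
cos h₀ = −tan(+50.3°) tan(+41.318°) = -1.0589 ≤ −1 ⇒ polar day, h₀ = π.
Bracket: h₀ sin ϕ sin δ + cos ϕ cos δ sin h₀ = 3.1416×0.76940×0.66024 + 0.63877×0.75105×0.00000 = 1.595897 + 0.000000 = 1.595897.
Q̄ = (S_0/π) × [bracket] = (2501/π) × 1.595897 = 1270.5 W/m².
— Configuration B (ϕ=+2.4°):
Solar declination: sin δ = sin ε · sin L_s = sin 55.50° × sin 62.4° = 0.73034, so δ = +46.915°.
cos h₀ = −tan(+2.4°) tan(+46.915°) = -0.0448, h₀ = 1.6156 rad.
Bracket: h₀ sin ϕ sin δ + cos ϕ cos δ sin h₀ = 1.6156×0.04188×0.73034 + 0.99912×0.68308×0.99900 = 0.049416 + 0.681796 = 0.731212.
Q̄ = (S_0/π) × [bracket] = (2501/π) × 0.731212 = 582.11 W/m².
Ratio Q̄_A / Q̄_B = 1270.5 / 582.11 = 2.183.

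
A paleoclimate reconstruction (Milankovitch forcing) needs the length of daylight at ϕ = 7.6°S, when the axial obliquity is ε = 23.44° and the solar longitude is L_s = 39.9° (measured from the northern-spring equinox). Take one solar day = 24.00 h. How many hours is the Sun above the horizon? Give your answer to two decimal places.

Solar declination: sin δ = sin ε · sin L_s = sin 23.44° × sin 39.9° = 0.25516, so δ = +14.783°.
cos h₀ = −tan ϕ · tan δ = −tan(-7.6°) × tan(+14.783°) = 0.0352, so h₀ = 1.5356 rad = 87.98°.
Daylight = 2h₀/(2π) × 24.00 h = (1.5356/π) × 24.00 = 11.73 h.

11.73 h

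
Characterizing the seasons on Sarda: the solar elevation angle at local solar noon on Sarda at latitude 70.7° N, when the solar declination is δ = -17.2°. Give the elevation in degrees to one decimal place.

At local noon the hour angle is zero, so the zenith angle equals |φ − δ| = |+70.7° − (-17.200°)| = 87.900°.
Elevation = 90° − 87.900° = 2.1°.

2.1°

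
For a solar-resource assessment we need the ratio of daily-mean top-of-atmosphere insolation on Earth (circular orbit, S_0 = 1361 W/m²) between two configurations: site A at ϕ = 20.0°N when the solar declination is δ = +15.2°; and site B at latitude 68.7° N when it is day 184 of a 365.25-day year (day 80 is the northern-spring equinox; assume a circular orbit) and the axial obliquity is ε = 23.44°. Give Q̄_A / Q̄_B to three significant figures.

— Configuration A (ϕ=+20.0°):
cos h₀ = −tan(+20.0°) tan(+15.200°) = -0.0989, h₀ = 1.6698 rad.
Bracket: h₀ sin ϕ sin δ + cos ϕ cos δ sin h₀ = 1.6698×0.34202×0.26219 + 0.93969×0.96502×0.99510 = 0.149738 + 0.902376 = 1.052114.
Q̄ = (S_0/π) × [bracket] = (1361/π) × 1.052114 = 455.80 W/m².
— Configuration B (ϕ=+68.7°):
Solar longitude: L_s = 360° × (184 − 80)/365.25 = 102.505°.
sin δ = sin 23.44° × sin 102.505° = 0.38835, so δ = +22.852°.
cos h₀ = −tan(+68.7°) tan(+22.852°) = -1.0809 ≤ −1 ⇒ polar day, h₀ = π.
Bracket: h₀ sin ϕ sin δ + cos ϕ cos δ sin h₀ = 3.1416×0.93169×0.38835 + 0.36325×0.92151×0.00000 = 1.136699 + 0.000000 = 1.136699.
Q̄ = (S_0/π) × [bracket] = (1361/π) × 1.136699 = 492.44 W/m².
Ratio Q̄_A / Q̄_B = 455.80 / 492.44 = 0.9256.

Q̄_A / Q̄_B ≈ 0.926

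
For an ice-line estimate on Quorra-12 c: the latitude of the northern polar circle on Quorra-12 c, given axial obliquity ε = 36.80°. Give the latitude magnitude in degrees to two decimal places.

53.20°

The polar circle is the lowest latitude that experiences at least one full rotation of continuous daylight at the northern-summer solstice; it lies at |ϕ| = 90° − ε = 90° − 36.80° = 53.20°.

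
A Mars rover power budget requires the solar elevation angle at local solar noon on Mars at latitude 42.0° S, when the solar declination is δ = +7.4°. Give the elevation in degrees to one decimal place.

At local noon the hour angle is zero, so the zenith angle equals |ϕ − δ| = |-42.0° − (+7.400°)| = 49.400°.
Elevation = 90° − 49.400° = 40.6°.

40.6°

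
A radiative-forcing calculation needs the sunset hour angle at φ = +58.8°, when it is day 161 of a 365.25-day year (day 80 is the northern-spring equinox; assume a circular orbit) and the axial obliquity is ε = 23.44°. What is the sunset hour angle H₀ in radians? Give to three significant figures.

H₀ = 2.35 rad

Solar longitude: λ_s = 360° × (161 − 80)/365.25 = 79.836°.
sin δ = sin 23.44° × sin 79.836° = 0.39155, so δ = +23.051°.
cos H₀ = −tan φ · tan δ = −tan(+58.8°) × tan(+23.051°) = -0.7026, so H₀ = 2.3499 rad = 134.64°.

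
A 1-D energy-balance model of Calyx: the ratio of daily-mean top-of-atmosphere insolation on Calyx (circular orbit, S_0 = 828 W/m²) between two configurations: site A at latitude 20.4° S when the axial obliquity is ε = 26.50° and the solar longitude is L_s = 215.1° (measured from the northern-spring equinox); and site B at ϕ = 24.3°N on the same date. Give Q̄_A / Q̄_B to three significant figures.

— Configuration A (ϕ=-20.4°):
Solar declination: sin δ = sin ε · sin L_s = sin 26.50° × sin 215.1° = -0.25657, so δ = -14.866°.
cos h₀ = −tan(-20.4°) tan(-14.866°) = -0.0987, h₀ = 1.6697 rad.
Bracket: h₀ sin ϕ sin δ + cos ϕ cos δ sin h₀ = 1.6697×-0.34857×-0.25657 + 0.93728×0.96653×0.99512 = 0.149326 + 0.901488 = 1.050814.
Q̄ = (S_0/π) × [bracket] = (828/π) × 1.050814 = 276.95 W/m².
— Configuration B (ϕ=+24.3°):
cos h₀ = −tan(+24.3°) tan(-14.866°) = 0.1199, h₀ = 1.4507 rad.
Bracket: h₀ sin ϕ sin δ + cos ϕ cos δ sin h₀ = 1.4507×0.41151×-0.25657 + 0.91140×0.96653×0.99279 = -0.153167 + 0.874544 = 0.721377.
Q̄ = (S_0/π) × [bracket] = (828/π) × 0.721377 = 190.13 W/m².
Ratio Q̄_A / Q̄_B = 276.95 / 190.13 = 1.457.

Q̄_A / Q̄_B ≈ 1.46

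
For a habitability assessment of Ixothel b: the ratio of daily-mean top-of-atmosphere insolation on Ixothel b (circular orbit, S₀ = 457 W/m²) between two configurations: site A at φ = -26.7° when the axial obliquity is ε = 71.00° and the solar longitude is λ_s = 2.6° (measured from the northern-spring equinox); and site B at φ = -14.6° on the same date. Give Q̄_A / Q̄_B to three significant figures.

— Configuration A (φ=-26.7°):
Solar declination: sin δ = sin ε · sin λ_s = sin 71.00° × sin 2.6° = 0.04289, so δ = +2.458°.
cos H₀ = −tan(-26.7°) tan(+2.458°) = 0.0216, H₀ = 1.5492 rad.
Bracket: H₀ sin φ sin δ + cos φ cos δ sin H₀ = 1.5492×-0.44932×0.04289 + 0.89337×0.99908×0.99977 = -0.029855 + 0.892343 = 0.862488.
Q̄ = (S₀/π) × [bracket] = (457/π) × 0.862488 = 125.46 W/m².
— Configuration B (φ=-14.6°):
cos H₀ = −tan(-14.6°) tan(+2.458°) = 0.0112, H₀ = 1.5596 rad.
Bracket: H₀ sin φ sin δ + cos φ cos δ sin H₀ = 1.5596×-0.25207×0.04289 + 0.96771×0.99908×0.99994 = -0.016861 + 0.966762 = 0.949901.
Q̄ = (S₀/π) × [bracket] = (457/π) × 0.949901 = 138.18 W/m².
Ratio Q̄_A / Q̄_B = 125.46 / 138.18 = 0.9079.

Q̄_A / Q̄_B ≈ 0.908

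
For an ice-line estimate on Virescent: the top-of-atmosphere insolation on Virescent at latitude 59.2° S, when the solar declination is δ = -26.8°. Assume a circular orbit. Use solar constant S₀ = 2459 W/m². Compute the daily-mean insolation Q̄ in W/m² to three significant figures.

cos H₀ = −tan(-59.2°) tan(-26.800°) = -0.8474, H₀ = 2.5818 rad.
Bracket: H₀ sin φ sin δ + cos φ cos δ sin H₀ = 2.5818×-0.85896×-0.45088 + 0.51204×0.89259×0.53100 = 0.999900 + 0.242689 = 1.242589.
Q̄ = (S₀/π) × [bracket] = (2459/π) × 1.242589 = 972.6 W/m².

Q̄ ≈ 973 W/m²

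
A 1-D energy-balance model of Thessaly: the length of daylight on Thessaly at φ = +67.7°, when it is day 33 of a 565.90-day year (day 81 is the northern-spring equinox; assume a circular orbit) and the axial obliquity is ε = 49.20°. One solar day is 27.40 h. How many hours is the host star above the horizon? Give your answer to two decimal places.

Solar longitude: λ_s = 360° × (33 − 81)/565.90 = -30.535°, i.e. -30.535° + 360° = 329.465°.
sin δ = sin 49.20° × sin 329.465° = -0.38461, so δ = -22.619°.
cos H₀ = −tan φ · tan δ = 1.0159 ≥ 1, so the host star never rises (polar night) and H₀ = 0.
Daylight = 2H₀/(2π) × 27.40 h = (0.0000/π) × 27.40 = 0.00 h.

0.00 h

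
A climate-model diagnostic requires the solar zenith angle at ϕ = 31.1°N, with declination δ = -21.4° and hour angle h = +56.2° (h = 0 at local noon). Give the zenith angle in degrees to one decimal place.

θ_z = 75.2°

cos θ_z = sin ϕ sin δ + cos ϕ cos δ cos h = -0.188471 + 0.443497 = 0.255026.
θ_z = arccos(0.255026) = 75.2°.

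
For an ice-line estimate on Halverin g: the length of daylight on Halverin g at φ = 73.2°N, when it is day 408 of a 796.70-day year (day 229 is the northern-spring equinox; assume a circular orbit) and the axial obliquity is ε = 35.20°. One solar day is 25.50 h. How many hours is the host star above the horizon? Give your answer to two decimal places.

25.50 h

Solar longitude: λ_s = 360° × (408 − 229)/796.70 = 80.884°.
sin δ = sin 35.20° × sin 80.884° = 0.56915, so δ = +34.691°.
Sunrise equation: cos H₀ = −tan φ · tan δ = -2.2927 ≤ −1, so the host star never sets (polar day) and H₀ = π.
Daylight = 2H₀/(2π) × 25.50 h = (3.1416/π) × 25.50 = 25.50 h.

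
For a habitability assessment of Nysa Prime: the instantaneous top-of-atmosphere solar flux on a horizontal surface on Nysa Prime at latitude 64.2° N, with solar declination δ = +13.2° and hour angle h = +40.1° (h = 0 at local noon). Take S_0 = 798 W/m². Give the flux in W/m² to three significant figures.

cos θ_z = sin ϕ sin δ + cos ϕ cos δ cos h = 0.205589 + 0.324122 = 0.529711.
Flux = S_0 · cos θ_z = 798 × 0.529711 = 422.7 W/m².

423 W/m²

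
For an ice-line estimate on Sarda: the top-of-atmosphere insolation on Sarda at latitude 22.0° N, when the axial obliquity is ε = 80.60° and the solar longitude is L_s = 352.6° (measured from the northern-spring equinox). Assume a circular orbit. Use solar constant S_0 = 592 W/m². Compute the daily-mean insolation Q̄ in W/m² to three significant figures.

Solar declination: sin δ = sin ε · sin L_s = sin 80.60° × sin 352.6° = -0.12707, so δ = -7.300°.
cos h₀ = −tan(+22.0°) tan(-7.300°) = 0.0518, h₀ = 1.5190 rad.
Bracket: h₀ sin ϕ sin δ + cos ϕ cos δ sin h₀ = 1.5190×0.37461×-0.12707 + 0.92718×0.99189×0.99866 = -0.072307 + 0.918428 = 0.846121.
Q̄ = (S_0/π) × [bracket] = (592/π) × 0.846121 = 159.4 W/m².

Q̄ ≈ 159 W/m²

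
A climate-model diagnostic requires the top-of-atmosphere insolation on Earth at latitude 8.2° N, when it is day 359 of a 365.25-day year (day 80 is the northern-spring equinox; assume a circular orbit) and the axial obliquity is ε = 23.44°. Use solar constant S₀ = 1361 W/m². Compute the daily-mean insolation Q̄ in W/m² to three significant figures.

Solar longitude: λ_s = 360° × (359 − 80)/365.25 = 274.990°.
sin δ = sin 23.44° × sin 274.990° = -0.39628, so δ = -23.346°.
cos H₀ = −tan(+8.2°) tan(-23.346°) = 0.0622, H₀ = 1.5086 rad.
Bracket: H₀ sin φ sin δ + cos φ cos δ sin H₀ = 1.5086×0.14263×-0.39628 + 0.98978×0.91813×0.99806 = -0.085268 + 0.906984 = 0.821716.
Q̄ = (S₀/π) × [bracket] = (1361/π) × 0.821716 = 356.0 W/m².

Q̄ ≈ 356 W/m²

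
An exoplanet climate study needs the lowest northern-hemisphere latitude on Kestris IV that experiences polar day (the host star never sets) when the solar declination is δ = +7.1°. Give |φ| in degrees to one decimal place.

|φ| = 82.9°

Polar day requires cos H₀ = −tan φ tan δ ≤ −1, i.e. tan φ tan δ ≥ 1.
The boundary is |tan φ| · |tan δ| = 1, so |φ| = 90° − |δ| = 90° − 7.1° = 82.9° in the northern hemisphere.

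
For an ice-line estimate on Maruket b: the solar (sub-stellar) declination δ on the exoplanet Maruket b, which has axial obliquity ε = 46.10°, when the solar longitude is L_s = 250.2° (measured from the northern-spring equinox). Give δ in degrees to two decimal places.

δ = -42.68°

sin δ = sin ε · sin L_s = sin 46.10° × sin 250.2° = -0.677953.
δ = arcsin(-0.677953) = -42.68°.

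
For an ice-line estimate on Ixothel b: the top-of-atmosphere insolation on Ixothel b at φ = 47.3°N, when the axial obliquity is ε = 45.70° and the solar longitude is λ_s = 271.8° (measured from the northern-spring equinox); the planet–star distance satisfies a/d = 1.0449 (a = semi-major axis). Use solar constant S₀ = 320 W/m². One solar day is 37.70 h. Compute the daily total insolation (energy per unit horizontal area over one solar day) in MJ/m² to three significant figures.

0.00 MJ/m²

Solar declination: sin δ = sin ε · sin λ_s = sin 45.70° × sin 271.8° = -0.71534, so δ = -45.671°.
cos H₀ = −tan(+47.3°) tan(-45.671°) = 1.1094 ≥ 1 ⇒ polar night, H₀ = 0 and Q̄ = 0.
Inverse-square distance factor (a/d)² = 1.0449² = 1.091816.
Daily total = Q̄ × 37.70 h × 3600 s/h = 0.00 MJ/m².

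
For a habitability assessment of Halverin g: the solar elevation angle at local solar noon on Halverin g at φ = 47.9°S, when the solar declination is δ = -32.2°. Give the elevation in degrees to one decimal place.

At local noon the hour angle is zero, so the zenith angle equals |φ − δ| = |-47.9° − (-32.200°)| = 15.700°.
Elevation = 90° − 15.700° = 74.3°.

74.3°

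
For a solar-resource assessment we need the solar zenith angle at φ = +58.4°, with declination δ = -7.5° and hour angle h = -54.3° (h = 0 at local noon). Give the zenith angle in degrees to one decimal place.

cos θ_z = sin φ sin δ + cos φ cos δ cos h = -0.111173 + 0.303151 = 0.191978.
θ_z = arccos(0.191978) = 78.9°.

θ_z = 78.9°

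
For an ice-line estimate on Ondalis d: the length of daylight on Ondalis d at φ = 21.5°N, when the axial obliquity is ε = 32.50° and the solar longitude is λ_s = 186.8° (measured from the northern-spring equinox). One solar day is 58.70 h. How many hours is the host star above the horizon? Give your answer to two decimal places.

Solar declination: sin δ = sin ε · sin λ_s = sin 32.50° × sin 186.8° = -0.06362, so δ = -3.648°.
cos H₀ = −tan φ · tan δ = −tan(+21.5°) × tan(-3.648°) = 0.0251, so H₀ = 1.5457 rad = 88.56°.
Daylight = 2H₀/(2π) × 58.70 h = (1.5457/π) × 58.70 = 28.88 h.

28.88 h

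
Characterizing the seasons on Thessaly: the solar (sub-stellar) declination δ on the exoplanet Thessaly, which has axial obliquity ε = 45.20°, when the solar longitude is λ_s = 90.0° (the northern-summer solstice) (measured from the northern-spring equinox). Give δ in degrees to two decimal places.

sin δ = sin ε · sin λ_s = sin 45.20° × sin 90.0° = 0.709571.
δ = arcsin(0.709571) = +45.20°.

δ = +45.20°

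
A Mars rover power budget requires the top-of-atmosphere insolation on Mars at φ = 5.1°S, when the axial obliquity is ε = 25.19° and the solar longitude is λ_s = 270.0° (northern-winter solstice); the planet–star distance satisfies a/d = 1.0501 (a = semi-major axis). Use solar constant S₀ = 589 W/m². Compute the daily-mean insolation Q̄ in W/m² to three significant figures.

Q̄ ≈ 199 W/m²

Solar declination: sin δ = sin ε · sin λ_s = sin 25.19° × sin 270.0° = -0.42562, so δ = -25.190°.
cos H₀ = −tan(-5.1°) tan(-25.190°) = -0.0420, H₀ = 1.6128 rad.
Bracket: H₀ sin φ sin δ + cos φ cos δ sin H₀ = 1.6128×-0.08889×-0.42562 + 0.99604×0.90490×0.99912 = 0.061018 + 0.900523 = 0.961541.
Inverse-square distance factor (a/d)² = 1.0501² = 1.102710.
Q̄ = (S₀/π) × 1.102710 × [bracket] = (589/π) × 1.102710 × 0.961541 = 198.8 W/m².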